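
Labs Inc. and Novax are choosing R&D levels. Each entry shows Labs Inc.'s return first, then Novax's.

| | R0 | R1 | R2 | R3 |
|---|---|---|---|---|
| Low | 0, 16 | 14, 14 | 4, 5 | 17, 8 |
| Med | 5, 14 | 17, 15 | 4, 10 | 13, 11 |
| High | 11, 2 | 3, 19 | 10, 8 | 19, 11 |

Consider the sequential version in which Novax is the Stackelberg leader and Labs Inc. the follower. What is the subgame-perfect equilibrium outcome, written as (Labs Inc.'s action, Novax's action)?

Labs Inc. best-responds to each possible Novax move:
- R0: Labs Inc. compares 0, 5, 11 and picks High; Novax would get 2.
- R1: Labs Inc. compares 14, 17, 3 and picks Med; Novax would get 15.
- R2: Labs Inc. compares 4, 4, 10 and picks High; Novax would get 8.
- R3: Labs Inc. compares 17, 13, 19 and picks High; Novax would get 11.
Novax's induced payoffs are 2, 15, 8, 11, so Novax commits to R1. Subgame-perfect outcome: (Med, R1) with payoffs (17, 15).

(Med, R1)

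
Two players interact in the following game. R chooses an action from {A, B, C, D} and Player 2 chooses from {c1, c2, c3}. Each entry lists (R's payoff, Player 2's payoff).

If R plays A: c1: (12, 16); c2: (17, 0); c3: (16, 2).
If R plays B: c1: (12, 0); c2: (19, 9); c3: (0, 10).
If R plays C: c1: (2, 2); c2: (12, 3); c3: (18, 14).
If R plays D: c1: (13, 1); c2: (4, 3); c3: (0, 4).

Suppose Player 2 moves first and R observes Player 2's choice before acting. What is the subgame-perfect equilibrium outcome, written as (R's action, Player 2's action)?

(C, c3)

Backward induction with Player 2 moving first.
- c1 → R plays D (best of 12, 12, 2, 13); Player 2 gets 1.
- c2 → R plays B (best of 17, 19, 12, 4); Player 2 gets 9.
- c3 → R plays C (best of 16, 0, 18, 0); Player 2 gets 14.
Maximizing over 1, 9, 14, Player 2 chooses c3. Subgame-perfect outcome: (C, c3) with payoffs (18, 14).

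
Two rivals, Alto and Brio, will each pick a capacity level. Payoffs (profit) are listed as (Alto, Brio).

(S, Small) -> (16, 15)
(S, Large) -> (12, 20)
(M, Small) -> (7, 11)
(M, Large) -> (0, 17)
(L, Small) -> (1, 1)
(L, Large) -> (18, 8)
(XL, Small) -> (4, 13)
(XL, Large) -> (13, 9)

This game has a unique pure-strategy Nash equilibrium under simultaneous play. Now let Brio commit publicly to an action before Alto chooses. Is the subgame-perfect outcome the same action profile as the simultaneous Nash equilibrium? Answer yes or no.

Backward induction with Brio moving first.
- Small → Alto plays S (best of 16, 7, 1, 4); Brio gets 15.
- Large → Alto plays L (best of 12, 0, 18, 13); Brio gets 8.
Maximizing over 15, 8, Brio chooses Small. Subgame-perfect outcome: (S, Small) with payoffs (16, 15).
Under simultaneous play:
Alto's best replies: Small→S; Large→L.
Brio's best replies: S→Large; M→Large; L→Large; XL→Small.
Only (L, Large) has each player best-responding; Nash payoffs (18, 8).
Sequential outcome (S, Small) differs from the Nash profile (L, Large).

no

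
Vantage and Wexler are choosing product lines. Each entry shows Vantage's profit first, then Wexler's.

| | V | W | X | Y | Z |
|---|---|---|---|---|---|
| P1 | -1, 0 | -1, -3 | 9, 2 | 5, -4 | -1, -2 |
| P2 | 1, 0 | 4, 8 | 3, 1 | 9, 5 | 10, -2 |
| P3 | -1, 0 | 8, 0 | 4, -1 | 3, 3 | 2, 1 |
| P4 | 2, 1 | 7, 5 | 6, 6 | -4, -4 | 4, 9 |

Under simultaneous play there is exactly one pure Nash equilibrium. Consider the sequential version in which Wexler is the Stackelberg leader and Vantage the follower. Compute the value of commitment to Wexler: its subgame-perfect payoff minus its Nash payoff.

3

Vantage best-responds to each possible Wexler move:
- V: Vantage compares -1, 1, -1, 2 and picks P4; Wexler would get 1.
- W: Vantage compares -1, 4, 8, 7 and picks P3; Wexler would get 0.
- X: Vantage compares 9, 3, 4, 6 and picks P1; Wexler would get 2.
- Y: Vantage compares 5, 9, 3, -4 and picks P2; Wexler would get 5.
- Z: Vantage compares -1, 10, 2, 4 and picks P2; Wexler would get -2.
Wexler's induced payoffs are 1, 0, 2, 5, -2, so Wexler commits to Y. Subgame-perfect outcome: (P2, Y) with payoffs (9, 5).
For the simultaneous game, intersect best replies.
Vantage's best replies: V→P4; W→P3; X→P1; Y→P2; Z→P2.
Wexler's best replies: P1→X; P2→W; P3→Y; P4→Z.
Only (P1, X) has each player best-responding; Nash payoffs (9, 2).
Wexler's commitment gain: 5 − 2 = 3.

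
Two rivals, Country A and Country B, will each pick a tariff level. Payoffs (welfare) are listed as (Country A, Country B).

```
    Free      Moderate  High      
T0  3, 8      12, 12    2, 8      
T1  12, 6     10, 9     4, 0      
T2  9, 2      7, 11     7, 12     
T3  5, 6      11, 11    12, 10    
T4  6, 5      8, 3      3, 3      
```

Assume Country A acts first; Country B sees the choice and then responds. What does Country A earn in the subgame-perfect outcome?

Work backward from Country B's decision.
- T0: BR = Moderate, leader payoff 12.
- T1: BR = Moderate, leader payoff 10.
- T2: BR = High, leader payoff 7.
- T3: BR = Moderate, leader payoff 11.
- T4: BR = Free, leader payoff 6.
Maximizing over 12, 10, 7, 11, 6, Country A chooses T0. Subgame-perfect outcome: (T0, Moderate) with payoffs (12, 12).

12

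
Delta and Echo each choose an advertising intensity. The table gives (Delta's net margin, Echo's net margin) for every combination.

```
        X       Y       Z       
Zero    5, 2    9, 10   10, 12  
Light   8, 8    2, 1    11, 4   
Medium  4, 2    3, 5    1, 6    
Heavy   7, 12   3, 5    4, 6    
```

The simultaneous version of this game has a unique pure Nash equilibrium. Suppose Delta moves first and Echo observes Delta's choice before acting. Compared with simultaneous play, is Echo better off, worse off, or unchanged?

Echo best-responds to each possible Delta move:
- Zero → Echo plays Z (best of 2, 10, 12); Delta gets 10.
- Light → Echo plays X (best of 8, 1, 4); Delta gets 8.
- Medium → Echo plays Z (best of 2, 5, 6); Delta gets 1.
- Heavy → Echo plays X (best of 12, 5, 6); Delta gets 7.
Among 10, 8, 1, 7, the best is 10 at Zero. Subgame-perfect outcome: (Zero, Z) with payoffs (10, 12).
Now find the simultaneous Nash equilibrium.
Delta's best replies: X→Light; Y→Zero; Z→Light.
Echo's best replies: Zero→Z; Light→X; Medium→Z; Heavy→X.
Only (Light, X) has each player best-responding; Nash payoffs (8, 8).
Echo earns 12 sequentially versus 8 at the Nash outcome: better off.

better off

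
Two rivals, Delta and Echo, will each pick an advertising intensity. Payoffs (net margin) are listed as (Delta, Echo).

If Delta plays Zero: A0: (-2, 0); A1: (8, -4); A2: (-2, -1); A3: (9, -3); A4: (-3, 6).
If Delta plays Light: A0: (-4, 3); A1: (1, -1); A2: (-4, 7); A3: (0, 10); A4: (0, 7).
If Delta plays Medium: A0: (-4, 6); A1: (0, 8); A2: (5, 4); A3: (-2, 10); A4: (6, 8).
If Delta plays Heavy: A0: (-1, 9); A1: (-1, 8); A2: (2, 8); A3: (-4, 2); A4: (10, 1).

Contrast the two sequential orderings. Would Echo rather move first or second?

If Delta leads: Echo's best replies are Zero→A4, Light→A3, Medium→A3, Heavy→A0; Delta's induced payoffs -3, 0, -2, -1; outcome (Light, A3), payoffs (0, 10).
If Echo leads: Delta's best replies are A0→Heavy, A1→Zero, A2→Medium, A3→Zero, A4→Heavy; Echo's induced payoffs 9, -4, 4, -3, 1; outcome (Heavy, A0), payoffs (-1, 9).
Echo gets 9 moving first and 10 moving second, so Echo prefers to move second.

second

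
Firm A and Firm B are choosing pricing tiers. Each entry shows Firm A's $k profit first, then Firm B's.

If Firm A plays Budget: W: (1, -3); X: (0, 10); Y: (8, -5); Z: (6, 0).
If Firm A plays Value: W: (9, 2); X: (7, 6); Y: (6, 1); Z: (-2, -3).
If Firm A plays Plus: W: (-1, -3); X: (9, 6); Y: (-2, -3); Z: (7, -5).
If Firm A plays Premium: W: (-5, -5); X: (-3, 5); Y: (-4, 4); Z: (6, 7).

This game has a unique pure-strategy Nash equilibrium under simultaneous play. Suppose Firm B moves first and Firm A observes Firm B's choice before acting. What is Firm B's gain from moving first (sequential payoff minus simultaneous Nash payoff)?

0

Firm A best-responds to each possible Firm B move:
- W: Firm A compares 1, 9, -1, -5 and picks Value; Firm B would get 2.
- X: Firm A compares 0, 7, 9, -3 and picks Plus; Firm B would get 6.
- Y: Firm A compares 8, 6, -2, -4 and picks Budget; Firm B would get -5.
- Z: Firm A compares 6, -2, 7, 6 and picks Plus; Firm B would get -5.
Among 2, 6, -5, -5, the best is 6 at X. Subgame-perfect outcome: (Plus, X) with payoffs (9, 6).
Now find the simultaneous Nash equilibrium.
Firm A's best replies: W→Value; X→Plus; Y→Budget; Z→Plus.
Firm B's best replies: Budget→X; Value→X; Plus→X; Premium→Z.
The unique mutual best reply is (Plus, X), giving (9, 6).
Firm B's commitment gain: 6 − 6 = 0.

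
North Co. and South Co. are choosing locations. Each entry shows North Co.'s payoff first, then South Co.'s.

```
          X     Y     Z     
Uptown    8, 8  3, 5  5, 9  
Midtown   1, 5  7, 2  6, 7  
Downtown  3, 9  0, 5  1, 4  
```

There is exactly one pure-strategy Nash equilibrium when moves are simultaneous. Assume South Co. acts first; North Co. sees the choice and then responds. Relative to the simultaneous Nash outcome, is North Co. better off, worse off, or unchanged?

Work backward from North Co.'s decision.
- X → North Co. plays Uptown (best of 8, 1, 3); South Co. gets 8.
- Y → North Co. plays Midtown (best of 3, 7, 0); South Co. gets 2.
- Z → North Co. plays Midtown (best of 5, 6, 1); South Co. gets 7.
Among 8, 2, 7, the best is 8 at X. Subgame-perfect outcome: (Uptown, X) with payoffs (8, 8).
Under simultaneous play:
North Co.'s best replies: X→Uptown; Y→Midtown; Z→Midtown.
South Co.'s best replies: Uptown→Z; Midtown→Z; Downtown→X.
Only (Midtown, Z) has each player best-responding; Nash payoffs (6, 7).
North Co. earns 8 sequentially versus 6 at the Nash outcome: better off.

better off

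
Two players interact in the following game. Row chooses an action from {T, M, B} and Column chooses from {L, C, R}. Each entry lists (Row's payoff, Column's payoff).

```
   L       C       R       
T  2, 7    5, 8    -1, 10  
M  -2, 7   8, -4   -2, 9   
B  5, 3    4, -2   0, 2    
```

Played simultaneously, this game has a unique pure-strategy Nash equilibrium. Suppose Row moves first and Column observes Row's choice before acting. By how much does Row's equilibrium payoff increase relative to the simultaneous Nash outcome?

Solve by backward induction (Row leads).
- T: BR = R, leader payoff -1.
- M: BR = R, leader payoff -2.
- B: BR = L, leader payoff 5.
Among -1, -2, 5, the best is 5 at B. Subgame-perfect outcome: (B, L) with payoffs (5, 3).
For the simultaneous game, intersect best replies.
Row's best replies: L→B; C→M; R→B.
Column's best replies: T→R; M→R; B→L.
Only (B, L) has each player best-responding; Nash payoffs (5, 3).
Row's commitment gain: 5 − 5 = 0.

0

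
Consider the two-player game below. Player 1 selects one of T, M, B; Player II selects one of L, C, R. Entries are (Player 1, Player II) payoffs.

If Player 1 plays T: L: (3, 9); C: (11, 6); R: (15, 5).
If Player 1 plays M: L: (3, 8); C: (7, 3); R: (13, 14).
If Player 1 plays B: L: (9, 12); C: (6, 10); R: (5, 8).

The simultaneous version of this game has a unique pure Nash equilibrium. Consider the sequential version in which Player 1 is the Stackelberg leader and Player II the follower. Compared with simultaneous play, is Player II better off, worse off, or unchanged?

better off

Player II best-responds to each possible Player 1 move:
- T: Player II compares 9, 6, 5 and picks L; Player 1 would get 3.
- M: Player II compares 8, 3, 14 and picks R; Player 1 would get 13.
- B: Player II compares 12, 10, 8 and picks L; Player 1 would get 9.
Player 1's induced payoffs are 3, 13, 9, so Player 1 commits to M. Subgame-perfect outcome: (M, R) with payoffs (13, 14).
Now find the simultaneous Nash equilibrium.
Player 1's best replies: L→B; C→T; R→T.
Player II's best replies: T→L; M→R; B→L.
Only (B, L) has each player best-responding; Nash payoffs (9, 12).
Player II earns 14 sequentially versus 12 at the Nash outcome: better off.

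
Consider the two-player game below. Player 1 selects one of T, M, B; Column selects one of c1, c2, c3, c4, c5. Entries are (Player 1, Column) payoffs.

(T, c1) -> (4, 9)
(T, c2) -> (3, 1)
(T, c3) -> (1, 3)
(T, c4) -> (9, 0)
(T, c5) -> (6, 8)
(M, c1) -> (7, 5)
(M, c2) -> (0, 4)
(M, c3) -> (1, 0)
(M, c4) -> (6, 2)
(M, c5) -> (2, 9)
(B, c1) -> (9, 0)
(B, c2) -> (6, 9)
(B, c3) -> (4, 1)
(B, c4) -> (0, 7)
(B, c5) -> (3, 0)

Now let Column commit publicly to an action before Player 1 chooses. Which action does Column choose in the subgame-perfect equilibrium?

c2

Solve by backward induction (Column leads).
- c1 → Player 1 plays B (best of 4, 7, 9); Column gets 0.
- c2 → Player 1 plays B (best of 3, 0, 6); Column gets 9.
- c3 → Player 1 plays B (best of 1, 1, 4); Column gets 1.
- c4 → Player 1 plays T (best of 9, 6, 0); Column gets 0.
- c5 → Player 1 plays T (best of 6, 2, 3); Column gets 8.
Maximizing over 0, 9, 1, 0, 8, Column chooses c2. Subgame-perfect outcome: (B, c2) with payoffs (6, 9).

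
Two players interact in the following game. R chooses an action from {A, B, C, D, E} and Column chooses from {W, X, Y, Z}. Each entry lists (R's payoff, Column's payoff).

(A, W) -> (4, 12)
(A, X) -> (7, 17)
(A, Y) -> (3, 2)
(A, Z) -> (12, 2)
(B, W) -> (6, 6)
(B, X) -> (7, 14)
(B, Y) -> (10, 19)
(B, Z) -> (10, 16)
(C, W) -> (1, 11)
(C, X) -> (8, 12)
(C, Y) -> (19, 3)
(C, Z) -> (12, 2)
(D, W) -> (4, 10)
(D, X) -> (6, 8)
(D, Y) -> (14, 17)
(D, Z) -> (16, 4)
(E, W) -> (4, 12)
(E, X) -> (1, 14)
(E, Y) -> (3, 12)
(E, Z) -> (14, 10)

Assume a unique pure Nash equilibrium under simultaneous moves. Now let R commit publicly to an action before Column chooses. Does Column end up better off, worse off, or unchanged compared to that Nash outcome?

better off

Solve by backward induction (R leads).
- A: Column compares 12, 17, 2, 2 and picks X; R would get 7.
- B: Column compares 6, 14, 19, 16 and picks Y; R would get 10.
- C: Column compares 11, 12, 3, 2 and picks X; R would get 8.
- D: Column compares 10, 8, 17, 4 and picks Y; R would get 14.
- E: Column compares 12, 14, 12, 10 and picks X; R would get 1.
R's induced payoffs are 7, 10, 8, 14, 1, so R commits to D. Subgame-perfect outcome: (D, Y) with payoffs (14, 17).
For the simultaneous game, intersect best replies.
R's best replies: W→B; X→C; Y→C; Z→D.
Column's best replies: A→X; B→Y; C→X; D→Y; E→X.
The unique mutual best reply is (C, X), giving (8, 12).
Column earns 17 sequentially versus 12 at the Nash outcome: better off.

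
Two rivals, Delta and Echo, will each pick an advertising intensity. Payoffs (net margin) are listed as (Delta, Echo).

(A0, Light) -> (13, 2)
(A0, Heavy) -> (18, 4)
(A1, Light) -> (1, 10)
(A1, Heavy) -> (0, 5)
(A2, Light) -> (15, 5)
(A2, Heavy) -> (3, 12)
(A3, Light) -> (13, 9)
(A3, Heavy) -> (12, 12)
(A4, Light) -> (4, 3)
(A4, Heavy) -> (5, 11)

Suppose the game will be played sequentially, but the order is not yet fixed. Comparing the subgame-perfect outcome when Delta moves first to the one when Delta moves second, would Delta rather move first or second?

If Delta leads: Echo's best replies are A0→Heavy, A1→Light, A2→Heavy, A3→Heavy, A4→Heavy; Delta's induced payoffs 18, 1, 3, 12, 5; outcome (A0, Heavy), payoffs (18, 4).
If Echo leads: Delta's best replies are Light→A2, Heavy→A0; Echo's induced payoffs 5, 4; outcome (A2, Light), payoffs (15, 5).
Delta gets 18 moving first and 15 moving second, so Delta prefers to move first.

first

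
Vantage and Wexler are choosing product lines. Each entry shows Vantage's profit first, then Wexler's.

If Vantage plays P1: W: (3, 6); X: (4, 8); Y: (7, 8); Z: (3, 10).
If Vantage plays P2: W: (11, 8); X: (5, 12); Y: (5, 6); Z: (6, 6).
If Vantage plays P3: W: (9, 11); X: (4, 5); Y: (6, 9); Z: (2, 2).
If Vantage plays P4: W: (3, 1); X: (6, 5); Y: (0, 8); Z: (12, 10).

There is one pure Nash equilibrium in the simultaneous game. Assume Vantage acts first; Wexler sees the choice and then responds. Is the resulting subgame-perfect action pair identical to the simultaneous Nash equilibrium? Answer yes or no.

Work backward from Wexler's decision.
- P1 → Wexler plays Z (best of 6, 8, 8, 10); Vantage gets 3.
- P2 → Wexler plays X (best of 8, 12, 6, 6); Vantage gets 5.
- P3 → Wexler plays W (best of 11, 5, 9, 2); Vantage gets 9.
- P4 → Wexler plays Z (best of 1, 5, 8, 10); Vantage gets 12.
Among 3, 5, 9, 12, the best is 12 at P4. Subgame-perfect outcome: (P4, Z) with payoffs (12, 10).
Now find the simultaneous Nash equilibrium.
Vantage's best replies: W→P2; X→P4; Y→P1; Z→P4.
Wexler's best replies: P1→Z; P2→X; P3→W; P4→Z.
Only (P4, Z) has each player best-responding; Nash payoffs (12, 10).
Sequential outcome (P4, Z) coincides with the Nash profile (P4, Z).

yes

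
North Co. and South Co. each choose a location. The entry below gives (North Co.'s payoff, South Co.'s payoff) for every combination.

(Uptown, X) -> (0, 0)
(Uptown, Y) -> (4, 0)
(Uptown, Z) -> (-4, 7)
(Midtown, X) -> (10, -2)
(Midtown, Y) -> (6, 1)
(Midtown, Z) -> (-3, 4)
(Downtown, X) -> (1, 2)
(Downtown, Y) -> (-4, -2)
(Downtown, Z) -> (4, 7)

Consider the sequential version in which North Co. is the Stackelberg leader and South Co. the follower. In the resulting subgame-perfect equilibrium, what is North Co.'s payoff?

4

Solve by backward induction (North Co. leads).
- Uptown → South Co. plays Z (best of 0, 0, 7); North Co. gets -4.
- Midtown → South Co. plays Z (best of -2, 1, 4); North Co. gets -3.
- Downtown → South Co. plays Z (best of 2, -2, 7); North Co. gets 4.
Among -4, -3, 4, the best is 4 at Downtown. Subgame-perfect outcome: (Downtown, Z) with payoffs (4, 7).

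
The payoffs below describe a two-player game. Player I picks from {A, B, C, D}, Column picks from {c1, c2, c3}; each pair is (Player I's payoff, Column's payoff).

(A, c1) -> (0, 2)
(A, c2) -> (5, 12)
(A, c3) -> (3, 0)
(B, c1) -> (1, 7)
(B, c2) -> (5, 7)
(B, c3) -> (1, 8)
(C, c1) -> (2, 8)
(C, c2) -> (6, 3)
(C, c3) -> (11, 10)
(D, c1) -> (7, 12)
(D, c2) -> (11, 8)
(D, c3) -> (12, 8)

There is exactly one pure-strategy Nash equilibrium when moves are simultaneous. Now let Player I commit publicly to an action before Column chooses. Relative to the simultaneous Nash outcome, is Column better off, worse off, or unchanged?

worse off

Work backward from Column's decision.
- A → Column plays c2 (best of 2, 12, 0); Player I gets 5.
- B → Column plays c3 (best of 7, 7, 8); Player I gets 1.
- C → Column plays c3 (best of 8, 3, 10); Player I gets 11.
- D → Column plays c1 (best of 12, 8, 8); Player I gets 7.
Player I's induced payoffs are 5, 1, 11, 7, so Player I commits to C. Subgame-perfect outcome: (C, c3) with payoffs (11, 10).
Under simultaneous play:
Player I's best replies: c1→D; c2→D; c3→D.
Column's best replies: A→c2; B→c3; C→c3; D→c1.
The unique mutual best reply is (D, c1), giving (7, 12).
Column earns 10 sequentially versus 12 at the Nash outcome: worse off.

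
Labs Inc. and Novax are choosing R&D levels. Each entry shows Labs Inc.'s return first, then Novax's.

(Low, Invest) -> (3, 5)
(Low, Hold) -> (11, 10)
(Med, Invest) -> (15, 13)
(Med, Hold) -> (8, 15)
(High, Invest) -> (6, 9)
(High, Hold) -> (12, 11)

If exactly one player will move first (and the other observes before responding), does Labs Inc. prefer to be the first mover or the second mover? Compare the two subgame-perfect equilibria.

If Labs Inc. leads: Novax's best replies are Low→Hold, Med→Hold, High→Hold; Labs Inc.'s induced payoffs 11, 8, 12; outcome (High, Hold), payoffs (12, 11).
If Novax leads: Labs Inc.'s best replies are Invest→Med, Hold→High; Novax's induced payoffs 13, 11; outcome (Med, Invest), payoffs (15, 13).
Labs Inc. gets 12 moving first and 15 moving second, so Labs Inc. prefers to move second.

second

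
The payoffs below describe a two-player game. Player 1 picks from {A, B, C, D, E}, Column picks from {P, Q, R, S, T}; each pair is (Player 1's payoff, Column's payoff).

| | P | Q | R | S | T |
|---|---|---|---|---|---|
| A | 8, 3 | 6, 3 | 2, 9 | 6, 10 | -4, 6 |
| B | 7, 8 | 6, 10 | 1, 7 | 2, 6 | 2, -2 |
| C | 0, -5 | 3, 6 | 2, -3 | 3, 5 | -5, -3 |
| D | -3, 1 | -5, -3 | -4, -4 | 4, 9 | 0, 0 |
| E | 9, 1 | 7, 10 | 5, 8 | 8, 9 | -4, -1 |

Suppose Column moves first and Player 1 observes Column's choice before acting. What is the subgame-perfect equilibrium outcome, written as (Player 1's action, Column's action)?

Player 1 best-responds to each possible Column move:
- P: Player 1 compares 8, 7, 0, -3, 9 and picks E; Column would get 1.
- Q: Player 1 compares 6, 6, 3, -5, 7 and picks E; Column would get 10.
- R: Player 1 compares 2, 1, 2, -4, 5 and picks E; Column would get 8.
- S: Player 1 compares 6, 2, 3, 4, 8 and picks E; Column would get 9.
- T: Player 1 compares -4, 2, -5, 0, -4 and picks B; Column would get -2.
Among 1, 10, 8, 9, -2, the best is 10 at Q. Subgame-perfect outcome: (E, Q) with payoffs (7, 10).

(E, Q)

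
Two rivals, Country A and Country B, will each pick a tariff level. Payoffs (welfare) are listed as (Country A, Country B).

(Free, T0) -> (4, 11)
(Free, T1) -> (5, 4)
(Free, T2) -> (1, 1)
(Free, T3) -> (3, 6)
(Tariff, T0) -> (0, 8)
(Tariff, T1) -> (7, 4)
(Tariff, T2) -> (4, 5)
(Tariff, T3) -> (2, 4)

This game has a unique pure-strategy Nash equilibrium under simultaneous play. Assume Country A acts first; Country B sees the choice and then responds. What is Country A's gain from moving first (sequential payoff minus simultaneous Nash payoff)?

Solve by backward induction (Country A leads).
- Free: BR = T0, leader payoff 4.
- Tariff: BR = T0, leader payoff 0.
Country A's induced payoffs are 4, 0, so Country A commits to Free. Subgame-perfect outcome: (Free, T0) with payoffs (4, 11).
Now find the simultaneous Nash equilibrium.
Country A's best replies: T0→Free; T1→Tariff; T2→Tariff; T3→Free.
Country B's best replies: Free→T0; Tariff→T0.
The unique mutual best reply is (Free, T0), giving (4, 11).
Country A's commitment gain: 4 − 4 = 0.

0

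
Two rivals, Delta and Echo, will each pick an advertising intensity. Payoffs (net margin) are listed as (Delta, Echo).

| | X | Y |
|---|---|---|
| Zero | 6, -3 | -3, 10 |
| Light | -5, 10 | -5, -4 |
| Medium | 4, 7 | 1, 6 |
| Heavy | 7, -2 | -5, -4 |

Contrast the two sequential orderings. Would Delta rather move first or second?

first

If Delta leads: Echo's best replies are Zero→Y, Light→X, Medium→X, Heavy→X; Delta's induced payoffs -3, -5, 4, 7; outcome (Heavy, X), payoffs (7, -2).
If Echo leads: Delta's best replies are X→Heavy, Y→Medium; Echo's induced payoffs -2, 6; outcome (Medium, Y), payoffs (1, 6).
Delta gets 7 moving first and 1 moving second, so Delta prefers to move first.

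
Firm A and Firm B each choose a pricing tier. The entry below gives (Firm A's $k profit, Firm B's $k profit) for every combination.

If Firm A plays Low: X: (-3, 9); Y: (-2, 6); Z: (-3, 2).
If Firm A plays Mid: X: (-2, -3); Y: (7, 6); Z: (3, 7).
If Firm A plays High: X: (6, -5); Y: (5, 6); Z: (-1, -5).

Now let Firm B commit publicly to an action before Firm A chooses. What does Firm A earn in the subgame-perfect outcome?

3

Firm A best-responds to each possible Firm B move:
- X: Firm A compares -3, -2, 6 and picks High; Firm B would get -5.
- Y: Firm A compares -2, 7, 5 and picks Mid; Firm B would get 6.
- Z: Firm A compares -3, 3, -1 and picks Mid; Firm B would get 7.
Among -5, 6, 7, the best is 7 at Z. Subgame-perfect outcome: (Mid, Z) with payoffs (3, 7).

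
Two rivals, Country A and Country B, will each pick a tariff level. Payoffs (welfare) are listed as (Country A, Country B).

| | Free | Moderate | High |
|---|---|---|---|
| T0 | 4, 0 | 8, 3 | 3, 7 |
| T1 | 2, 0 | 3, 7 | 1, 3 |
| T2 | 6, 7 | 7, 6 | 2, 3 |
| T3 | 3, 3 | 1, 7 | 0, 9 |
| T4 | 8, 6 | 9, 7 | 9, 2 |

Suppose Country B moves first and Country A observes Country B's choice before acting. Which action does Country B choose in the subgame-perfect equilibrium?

Backward induction with Country B moving first.
- Free: Country A compares 4, 2, 6, 3, 8 and picks T4; Country B would get 6.
- Moderate: Country A compares 8, 3, 7, 1, 9 and picks T4; Country B would get 7.
- High: Country A compares 3, 1, 2, 0, 9 and picks T4; Country B would get 2.
Country B's induced payoffs are 6, 7, 2, so Country B commits to Moderate. Subgame-perfect outcome: (T4, Moderate) with payoffs (9, 7).

Moderate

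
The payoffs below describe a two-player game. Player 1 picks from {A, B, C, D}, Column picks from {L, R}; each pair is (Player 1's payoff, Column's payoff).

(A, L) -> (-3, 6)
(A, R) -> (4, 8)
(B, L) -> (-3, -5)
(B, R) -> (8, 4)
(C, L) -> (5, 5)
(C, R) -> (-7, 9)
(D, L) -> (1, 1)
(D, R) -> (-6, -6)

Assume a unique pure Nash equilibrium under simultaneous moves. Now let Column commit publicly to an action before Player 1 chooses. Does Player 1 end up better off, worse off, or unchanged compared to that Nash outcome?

Backward induction with Column moving first.
- L: Player 1 compares -3, -3, 5, 1 and picks C; Column would get 5.
- R: Player 1 compares 4, 8, -7, -6 and picks B; Column would get 4.
Column's induced payoffs are 5, 4, so Column commits to L. Subgame-perfect outcome: (C, L) with payoffs (5, 5).
For the simultaneous game, intersect best replies.
Player 1's best replies: L→C; R→B.
Column's best replies: A→R; B→R; C→R; D→L.
The unique mutual best reply is (B, R), giving (8, 4).
Player 1 earns 5 sequentially versus 8 at the Nash outcome: worse off.

worse off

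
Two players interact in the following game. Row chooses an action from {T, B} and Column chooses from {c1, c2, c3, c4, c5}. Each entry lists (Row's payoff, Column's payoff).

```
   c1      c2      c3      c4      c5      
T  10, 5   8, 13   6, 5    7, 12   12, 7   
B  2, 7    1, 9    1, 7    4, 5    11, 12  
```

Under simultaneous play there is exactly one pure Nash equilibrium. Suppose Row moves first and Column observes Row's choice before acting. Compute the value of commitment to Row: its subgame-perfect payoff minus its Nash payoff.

Column best-responds to each possible Row move:
- T: BR = c2, leader payoff 8.
- B: BR = c5, leader payoff 11.
Among 8, 11, the best is 11 at B. Subgame-perfect outcome: (B, c5) with payoffs (11, 12).
For the simultaneous game, intersect best replies.
Row's best replies: c1→T; c2→T; c3→T; c4→T; c5→T.
Column's best replies: T→c2; B→c5.
The unique mutual best reply is (T, c2), giving (8, 13).
Row's commitment gain: 11 − 8 = 3.

3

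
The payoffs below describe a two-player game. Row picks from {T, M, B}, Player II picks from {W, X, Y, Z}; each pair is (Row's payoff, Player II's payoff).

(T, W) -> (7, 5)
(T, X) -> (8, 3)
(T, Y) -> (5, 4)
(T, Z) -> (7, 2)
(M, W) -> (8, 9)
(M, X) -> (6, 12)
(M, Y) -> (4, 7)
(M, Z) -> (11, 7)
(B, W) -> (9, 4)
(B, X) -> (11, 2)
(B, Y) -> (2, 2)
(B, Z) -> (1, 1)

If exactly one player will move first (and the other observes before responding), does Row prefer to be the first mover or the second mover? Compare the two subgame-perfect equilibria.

If Row leads: Player II's best replies are T→W, M→X, B→W; Row's induced payoffs 7, 6, 9; outcome (B, W), payoffs (9, 4).
If Player II leads: Row's best replies are W→B, X→B, Y→T, Z→M; Player II's induced payoffs 4, 2, 4, 7; outcome (M, Z), payoffs (11, 7).
Row gets 9 moving first and 11 moving second, so Row prefers to move second.

second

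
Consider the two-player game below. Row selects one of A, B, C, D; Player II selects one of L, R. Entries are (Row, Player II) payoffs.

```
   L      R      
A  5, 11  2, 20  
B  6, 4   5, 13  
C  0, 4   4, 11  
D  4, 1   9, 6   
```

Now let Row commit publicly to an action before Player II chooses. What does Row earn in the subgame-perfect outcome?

Solve by backward induction (Row leads).
- A → Player II plays R (best of 11, 20); Row gets 2.
- B → Player II plays R (best of 4, 13); Row gets 5.
- C → Player II plays R (best of 4, 11); Row gets 4.
- D → Player II plays R (best of 1, 6); Row gets 9.
Row's induced payoffs are 2, 5, 4, 9, so Row commits to D. Subgame-perfect outcome: (D, R) with payoffs (9, 6).

9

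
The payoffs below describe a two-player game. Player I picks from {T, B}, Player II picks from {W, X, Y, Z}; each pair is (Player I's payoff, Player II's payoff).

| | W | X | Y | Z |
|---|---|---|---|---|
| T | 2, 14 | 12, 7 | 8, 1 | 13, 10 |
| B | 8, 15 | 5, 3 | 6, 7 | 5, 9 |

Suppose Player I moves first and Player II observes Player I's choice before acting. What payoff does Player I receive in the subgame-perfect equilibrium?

Backward induction with Player I moving first.
- T: Player II compares 14, 7, 1, 10 and picks W; Player I would get 2.
- B: Player II compares 15, 3, 7, 9 and picks W; Player I would get 8.
Maximizing over 2, 8, Player I chooses B. Subgame-perfect outcome: (B, W) with payoffs (8, 15).

8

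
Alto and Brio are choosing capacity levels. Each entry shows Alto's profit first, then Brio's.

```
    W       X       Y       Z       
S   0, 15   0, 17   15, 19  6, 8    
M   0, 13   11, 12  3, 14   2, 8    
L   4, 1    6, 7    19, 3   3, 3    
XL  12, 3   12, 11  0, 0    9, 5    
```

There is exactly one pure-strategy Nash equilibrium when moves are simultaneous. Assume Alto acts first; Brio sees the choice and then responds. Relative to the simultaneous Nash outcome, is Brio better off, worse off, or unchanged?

Work backward from Brio's decision.
- S: Brio compares 15, 17, 19, 8 and picks Y; Alto would get 15.
- M: Brio compares 13, 12, 14, 8 and picks Y; Alto would get 3.
- L: Brio compares 1, 7, 3, 3 and picks X; Alto would get 6.
- XL: Brio compares 3, 11, 0, 5 and picks X; Alto would get 12.
Maximizing over 15, 3, 6, 12, Alto chooses S. Subgame-perfect outcome: (S, Y) with payoffs (15, 19).
For the simultaneous game, intersect best replies.
Alto's best replies: W→XL; X→XL; Y→L; Z→XL.
Brio's best replies: S→Y; M→Y; L→X; XL→X.
Only (XL, X) has each player best-responding; Nash payoffs (12, 11).
Brio earns 19 sequentially versus 11 at the Nash outcome: better off.

better off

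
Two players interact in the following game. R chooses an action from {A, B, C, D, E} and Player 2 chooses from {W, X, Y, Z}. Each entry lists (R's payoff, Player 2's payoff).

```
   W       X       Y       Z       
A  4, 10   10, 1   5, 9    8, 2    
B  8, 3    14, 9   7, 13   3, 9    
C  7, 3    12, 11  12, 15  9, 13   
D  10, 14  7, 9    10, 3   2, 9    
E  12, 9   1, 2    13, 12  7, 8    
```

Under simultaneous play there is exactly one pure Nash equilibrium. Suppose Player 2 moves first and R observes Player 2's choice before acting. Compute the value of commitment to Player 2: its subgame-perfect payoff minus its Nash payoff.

Backward induction with Player 2 moving first.
- W: R compares 4, 8, 7, 10, 12 and picks E; Player 2 would get 9.
- X: R compares 10, 14, 12, 7, 1 and picks B; Player 2 would get 9.
- Y: R compares 5, 7, 12, 10, 13 and picks E; Player 2 would get 12.
- Z: R compares 8, 3, 9, 2, 7 and picks C; Player 2 would get 13.
Among 9, 9, 12, 13, the best is 13 at Z. Subgame-perfect outcome: (C, Z) with payoffs (9, 13).
Under simultaneous play:
R's best replies: W→E; X→B; Y→E; Z→C.
Player 2's best replies: A→W; B→Y; C→Y; D→W; E→Y.
Only (E, Y) has each player best-responding; Nash payoffs (13, 12).
Player 2's commitment gain: 13 − 12 = 1.

1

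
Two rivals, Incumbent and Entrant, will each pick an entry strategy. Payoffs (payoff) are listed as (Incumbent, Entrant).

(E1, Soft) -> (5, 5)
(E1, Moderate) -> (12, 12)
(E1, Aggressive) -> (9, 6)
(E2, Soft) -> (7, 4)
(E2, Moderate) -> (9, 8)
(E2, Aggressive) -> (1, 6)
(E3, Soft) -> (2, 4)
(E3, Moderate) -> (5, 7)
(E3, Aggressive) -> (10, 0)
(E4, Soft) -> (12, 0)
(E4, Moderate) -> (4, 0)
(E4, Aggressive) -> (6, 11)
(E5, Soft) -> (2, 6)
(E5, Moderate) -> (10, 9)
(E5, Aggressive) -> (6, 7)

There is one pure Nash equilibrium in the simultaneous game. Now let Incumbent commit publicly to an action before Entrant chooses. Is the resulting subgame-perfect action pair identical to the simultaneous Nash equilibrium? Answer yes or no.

Entrant best-responds to each possible Incumbent move:
- E1: BR = Moderate, leader payoff 12.
- E2: BR = Moderate, leader payoff 9.
- E3: BR = Moderate, leader payoff 5.
- E4: BR = Aggressive, leader payoff 6.
- E5: BR = Moderate, leader payoff 10.
Among 12, 9, 5, 6, 10, the best is 12 at E1. Subgame-perfect outcome: (E1, Moderate) with payoffs (12, 12).
Now find the simultaneous Nash equilibrium.
Incumbent's best replies: Soft→E4; Moderate→E1; Aggressive→E3.
Entrant's best replies: E1→Moderate; E2→Moderate; E3→Moderate; E4→Aggressive; E5→Moderate.
Only (E1, Moderate) has each player best-responding; Nash payoffs (12, 12).
Sequential outcome (E1, Moderate) coincides with the Nash profile (E1, Moderate).

yes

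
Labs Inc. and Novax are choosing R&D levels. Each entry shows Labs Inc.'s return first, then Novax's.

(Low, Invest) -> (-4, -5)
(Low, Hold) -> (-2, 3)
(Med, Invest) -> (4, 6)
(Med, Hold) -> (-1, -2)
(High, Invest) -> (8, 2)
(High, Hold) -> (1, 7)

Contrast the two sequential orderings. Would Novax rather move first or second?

If Labs Inc. leads: Novax's best replies are Low→Hold, Med→Invest, High→Hold; Labs Inc.'s induced payoffs -2, 4, 1; outcome (Med, Invest), payoffs (4, 6).
If Novax leads: Labs Inc.'s best replies are Invest→High, Hold→High; Novax's induced payoffs 2, 7; outcome (High, Hold), payoffs (1, 7).
Novax gets 7 moving first and 6 moving second, so Novax prefers to move first.

first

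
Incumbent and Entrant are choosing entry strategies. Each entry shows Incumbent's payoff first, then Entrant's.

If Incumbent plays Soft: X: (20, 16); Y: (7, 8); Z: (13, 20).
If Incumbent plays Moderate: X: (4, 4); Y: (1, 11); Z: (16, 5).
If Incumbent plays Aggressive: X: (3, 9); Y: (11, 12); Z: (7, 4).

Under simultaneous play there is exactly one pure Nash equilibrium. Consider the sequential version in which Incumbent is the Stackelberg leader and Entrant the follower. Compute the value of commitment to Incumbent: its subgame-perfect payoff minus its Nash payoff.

2

Entrant best-responds to each possible Incumbent move:
- Soft: BR = Z, leader payoff 13.
- Moderate: BR = Y, leader payoff 1.
- Aggressive: BR = Y, leader payoff 11.
Among 13, 1, 11, the best is 13 at Soft. Subgame-perfect outcome: (Soft, Z) with payoffs (13, 20).
For the simultaneous game, intersect best replies.
Incumbent's best replies: X→Soft; Y→Aggressive; Z→Moderate.
Entrant's best replies: Soft→Z; Moderate→Y; Aggressive→Y.
The unique mutual best reply is (Aggressive, Y), giving (11, 12).
Incumbent's commitment gain: 13 − 11 = 2.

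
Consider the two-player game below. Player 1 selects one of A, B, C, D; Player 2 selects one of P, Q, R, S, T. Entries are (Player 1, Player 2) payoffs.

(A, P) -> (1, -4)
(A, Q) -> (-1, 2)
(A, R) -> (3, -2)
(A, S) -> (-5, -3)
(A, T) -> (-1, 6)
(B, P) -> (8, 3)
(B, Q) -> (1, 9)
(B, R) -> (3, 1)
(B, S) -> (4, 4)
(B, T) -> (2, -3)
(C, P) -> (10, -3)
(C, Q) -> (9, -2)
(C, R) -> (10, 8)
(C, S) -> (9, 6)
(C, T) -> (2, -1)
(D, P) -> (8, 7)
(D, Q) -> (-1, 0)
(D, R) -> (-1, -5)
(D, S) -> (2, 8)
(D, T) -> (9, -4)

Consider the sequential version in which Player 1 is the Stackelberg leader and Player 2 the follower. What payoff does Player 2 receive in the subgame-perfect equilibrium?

Solve by backward induction (Player 1 leads).
- A: BR = T, leader payoff -1.
- B: BR = Q, leader payoff 1.
- C: BR = R, leader payoff 10.
- D: BR = S, leader payoff 2.
Player 1's induced payoffs are -1, 1, 10, 2, so Player 1 commits to C. Subgame-perfect outcome: (C, R) with payoffs (10, 8).

8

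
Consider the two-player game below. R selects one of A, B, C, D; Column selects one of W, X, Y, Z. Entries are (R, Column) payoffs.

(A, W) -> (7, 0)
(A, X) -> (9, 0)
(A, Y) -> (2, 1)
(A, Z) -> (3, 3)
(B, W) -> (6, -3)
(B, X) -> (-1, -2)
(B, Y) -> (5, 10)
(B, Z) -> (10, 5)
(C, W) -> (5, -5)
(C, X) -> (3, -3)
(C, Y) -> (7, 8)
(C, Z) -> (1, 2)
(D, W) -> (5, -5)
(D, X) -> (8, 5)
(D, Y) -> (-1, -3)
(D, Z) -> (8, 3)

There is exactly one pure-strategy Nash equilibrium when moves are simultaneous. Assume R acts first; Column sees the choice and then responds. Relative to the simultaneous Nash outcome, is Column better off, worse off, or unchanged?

worse off

Solve by backward induction (R leads).
- A: BR = Z, leader payoff 3.
- B: BR = Y, leader payoff 5.
- C: BR = Y, leader payoff 7.
- D: BR = X, leader payoff 8.
R's induced payoffs are 3, 5, 7, 8, so R commits to D. Subgame-perfect outcome: (D, X) with payoffs (8, 5).
Now find the simultaneous Nash equilibrium.
R's best replies: W→A; X→A; Y→C; Z→B.
Column's best replies: A→Z; B→Y; C→Y; D→X.
Only (C, Y) has each player best-responding; Nash payoffs (7, 8).
Column earns 5 sequentially versus 8 at the Nash outcome: worse off.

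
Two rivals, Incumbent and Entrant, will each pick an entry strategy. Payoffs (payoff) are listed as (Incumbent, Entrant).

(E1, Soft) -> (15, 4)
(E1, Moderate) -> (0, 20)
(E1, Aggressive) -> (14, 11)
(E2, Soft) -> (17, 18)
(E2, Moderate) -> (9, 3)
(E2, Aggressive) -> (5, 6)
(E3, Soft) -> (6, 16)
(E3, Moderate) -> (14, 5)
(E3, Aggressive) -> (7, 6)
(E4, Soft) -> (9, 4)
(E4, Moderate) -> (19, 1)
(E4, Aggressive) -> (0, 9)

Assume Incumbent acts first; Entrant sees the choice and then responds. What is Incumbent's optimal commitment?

E2

Solve by backward induction (Incumbent leads).
- E1: BR = Moderate, leader payoff 0.
- E2: BR = Soft, leader payoff 17.
- E3: BR = Soft, leader payoff 6.
- E4: BR = Aggressive, leader payoff 0.
Among 0, 17, 6, 0, the best is 17 at E2. Subgame-perfect outcome: (E2, Soft) with payoffs (17, 18).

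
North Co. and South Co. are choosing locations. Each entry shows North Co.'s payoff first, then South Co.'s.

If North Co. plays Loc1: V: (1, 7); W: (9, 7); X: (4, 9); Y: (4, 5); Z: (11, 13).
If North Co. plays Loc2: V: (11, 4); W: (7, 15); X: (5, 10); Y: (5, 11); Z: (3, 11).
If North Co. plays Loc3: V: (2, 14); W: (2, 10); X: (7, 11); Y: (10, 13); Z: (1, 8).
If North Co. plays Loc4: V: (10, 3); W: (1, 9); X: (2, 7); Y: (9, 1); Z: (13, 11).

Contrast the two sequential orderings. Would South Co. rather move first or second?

If North Co. leads: South Co.'s best replies are Loc1→Z, Loc2→W, Loc3→V, Loc4→Z; North Co.'s induced payoffs 11, 7, 2, 13; outcome (Loc4, Z), payoffs (13, 11).
If South Co. leads: North Co.'s best replies are V→Loc2, W→Loc1, X→Loc3, Y→Loc3, Z→Loc4; South Co.'s induced payoffs 4, 7, 11, 13, 11; outcome (Loc3, Y), payoffs (10, 13).
South Co. gets 13 moving first and 11 moving second, so South Co. prefers to move first.

first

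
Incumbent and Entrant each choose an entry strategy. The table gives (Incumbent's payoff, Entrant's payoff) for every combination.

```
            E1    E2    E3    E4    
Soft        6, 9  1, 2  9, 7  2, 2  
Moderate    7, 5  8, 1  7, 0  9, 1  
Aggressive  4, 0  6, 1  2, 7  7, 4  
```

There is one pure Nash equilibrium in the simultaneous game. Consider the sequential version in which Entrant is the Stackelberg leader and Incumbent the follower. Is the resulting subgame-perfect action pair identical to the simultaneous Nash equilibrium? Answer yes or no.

Work backward from Incumbent's decision.
- E1: BR = Moderate, leader payoff 5.
- E2: BR = Moderate, leader payoff 1.
- E3: BR = Soft, leader payoff 7.
- E4: BR = Moderate, leader payoff 1.
Among 5, 1, 7, 1, the best is 7 at E3. Subgame-perfect outcome: (Soft, E3) with payoffs (9, 7).
Now find the simultaneous Nash equilibrium.
Incumbent's best replies: E1→Moderate; E2→Moderate; E3→Soft; E4→Moderate.
Entrant's best replies: Soft→E1; Moderate→E1; Aggressive→E3.
The unique mutual best reply is (Moderate, E1), giving (7, 5).
Sequential outcome (Soft, E3) differs from the Nash profile (Moderate, E1).

no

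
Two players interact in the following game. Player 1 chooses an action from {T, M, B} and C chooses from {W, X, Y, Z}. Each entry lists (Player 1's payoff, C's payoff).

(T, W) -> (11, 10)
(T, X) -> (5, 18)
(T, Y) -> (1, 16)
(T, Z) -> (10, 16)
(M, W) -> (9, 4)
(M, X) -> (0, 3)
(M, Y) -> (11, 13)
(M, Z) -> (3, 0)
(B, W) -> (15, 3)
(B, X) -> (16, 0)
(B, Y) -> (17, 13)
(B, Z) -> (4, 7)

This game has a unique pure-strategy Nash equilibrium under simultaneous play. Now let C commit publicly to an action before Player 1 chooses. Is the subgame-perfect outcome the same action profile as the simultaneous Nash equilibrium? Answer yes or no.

no

Backward induction with C moving first.
- W → Player 1 plays B (best of 11, 9, 15); C gets 3.
- X → Player 1 plays B (best of 5, 0, 16); C gets 0.
- Y → Player 1 plays B (best of 1, 11, 17); C gets 13.
- Z → Player 1 plays T (best of 10, 3, 4); C gets 16.
Among 3, 0, 13, 16, the best is 16 at Z. Subgame-perfect outcome: (T, Z) with payoffs (10, 16).
For the simultaneous game, intersect best replies.
Player 1's best replies: W→B; X→B; Y→B; Z→T.
C's best replies: T→X; M→Y; B→Y.
Only (B, Y) has each player best-responding; Nash payoffs (17, 13).
Sequential outcome (T, Z) differs from the Nash profile (B, Y).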